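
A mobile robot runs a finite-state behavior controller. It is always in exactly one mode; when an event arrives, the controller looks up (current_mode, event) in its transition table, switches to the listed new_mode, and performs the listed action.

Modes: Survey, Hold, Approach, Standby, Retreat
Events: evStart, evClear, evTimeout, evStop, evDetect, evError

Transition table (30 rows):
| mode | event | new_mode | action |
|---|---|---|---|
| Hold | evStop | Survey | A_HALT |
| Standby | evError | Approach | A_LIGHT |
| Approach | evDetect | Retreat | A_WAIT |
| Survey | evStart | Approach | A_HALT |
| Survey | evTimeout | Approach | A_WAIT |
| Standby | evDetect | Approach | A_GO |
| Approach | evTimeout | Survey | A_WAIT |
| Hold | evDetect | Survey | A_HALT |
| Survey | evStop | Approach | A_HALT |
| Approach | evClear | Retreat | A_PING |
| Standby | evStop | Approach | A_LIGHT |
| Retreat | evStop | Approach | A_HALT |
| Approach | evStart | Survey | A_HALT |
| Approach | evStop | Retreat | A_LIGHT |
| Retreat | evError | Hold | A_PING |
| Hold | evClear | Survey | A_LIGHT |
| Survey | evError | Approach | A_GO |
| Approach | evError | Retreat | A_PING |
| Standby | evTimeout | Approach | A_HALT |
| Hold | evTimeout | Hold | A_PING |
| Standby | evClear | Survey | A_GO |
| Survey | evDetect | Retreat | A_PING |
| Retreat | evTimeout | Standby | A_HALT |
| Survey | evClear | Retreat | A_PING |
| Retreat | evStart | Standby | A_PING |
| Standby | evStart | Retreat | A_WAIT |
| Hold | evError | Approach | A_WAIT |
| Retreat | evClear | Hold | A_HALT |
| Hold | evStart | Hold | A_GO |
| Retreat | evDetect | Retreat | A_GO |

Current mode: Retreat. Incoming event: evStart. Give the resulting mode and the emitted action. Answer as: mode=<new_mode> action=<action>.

mode=Standby action=A_PING

current mode = Retreat; filter table to that mode:
  (Retreat, evStop) → (Approach, A_HALT)
  (Retreat, evError) → (Hold, A_PING)
  (Retreat, evTimeout) → (Standby, A_HALT)
  (Retreat, evStart) → (Standby, A_PING)  ← event matches
  (Retreat, evClear) → (Hold, A_HALT)
  (Retreat, evDetect) → (Retreat, A_GO)
event = evStart selects (Standby, A_PING)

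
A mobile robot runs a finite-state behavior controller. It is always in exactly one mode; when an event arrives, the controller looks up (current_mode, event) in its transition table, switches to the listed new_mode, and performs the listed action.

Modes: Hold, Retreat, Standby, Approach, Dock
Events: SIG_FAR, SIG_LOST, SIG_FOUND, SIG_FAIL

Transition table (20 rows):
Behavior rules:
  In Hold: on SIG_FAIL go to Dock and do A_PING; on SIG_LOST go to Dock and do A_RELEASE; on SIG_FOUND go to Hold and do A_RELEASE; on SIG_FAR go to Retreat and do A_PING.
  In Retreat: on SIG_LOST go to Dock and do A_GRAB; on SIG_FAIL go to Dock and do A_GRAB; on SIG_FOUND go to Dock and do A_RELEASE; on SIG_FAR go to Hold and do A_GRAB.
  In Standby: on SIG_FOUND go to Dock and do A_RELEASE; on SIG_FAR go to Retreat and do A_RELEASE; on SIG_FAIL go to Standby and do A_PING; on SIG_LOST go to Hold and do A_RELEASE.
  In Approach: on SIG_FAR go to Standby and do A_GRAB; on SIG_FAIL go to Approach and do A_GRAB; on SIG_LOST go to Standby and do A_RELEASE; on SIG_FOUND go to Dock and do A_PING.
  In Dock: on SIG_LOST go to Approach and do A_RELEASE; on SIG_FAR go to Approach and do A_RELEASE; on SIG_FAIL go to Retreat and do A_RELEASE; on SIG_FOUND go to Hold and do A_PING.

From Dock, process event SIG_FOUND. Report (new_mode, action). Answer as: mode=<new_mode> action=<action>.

current mode = Dock; filter table to that mode:
  (Dock, SIG_LOST) → (Approach, A_RELEASE)
  (Dock, SIG_FAR) → (Approach, A_RELEASE)
  (Dock, SIG_FAIL) → (Retreat, A_RELEASE)
  (Dock, SIG_FOUND) → (Hold, A_PING)  ← event matches
event = SIG_FOUND selects (Hold, A_PING)

mode=Hold action=A_PING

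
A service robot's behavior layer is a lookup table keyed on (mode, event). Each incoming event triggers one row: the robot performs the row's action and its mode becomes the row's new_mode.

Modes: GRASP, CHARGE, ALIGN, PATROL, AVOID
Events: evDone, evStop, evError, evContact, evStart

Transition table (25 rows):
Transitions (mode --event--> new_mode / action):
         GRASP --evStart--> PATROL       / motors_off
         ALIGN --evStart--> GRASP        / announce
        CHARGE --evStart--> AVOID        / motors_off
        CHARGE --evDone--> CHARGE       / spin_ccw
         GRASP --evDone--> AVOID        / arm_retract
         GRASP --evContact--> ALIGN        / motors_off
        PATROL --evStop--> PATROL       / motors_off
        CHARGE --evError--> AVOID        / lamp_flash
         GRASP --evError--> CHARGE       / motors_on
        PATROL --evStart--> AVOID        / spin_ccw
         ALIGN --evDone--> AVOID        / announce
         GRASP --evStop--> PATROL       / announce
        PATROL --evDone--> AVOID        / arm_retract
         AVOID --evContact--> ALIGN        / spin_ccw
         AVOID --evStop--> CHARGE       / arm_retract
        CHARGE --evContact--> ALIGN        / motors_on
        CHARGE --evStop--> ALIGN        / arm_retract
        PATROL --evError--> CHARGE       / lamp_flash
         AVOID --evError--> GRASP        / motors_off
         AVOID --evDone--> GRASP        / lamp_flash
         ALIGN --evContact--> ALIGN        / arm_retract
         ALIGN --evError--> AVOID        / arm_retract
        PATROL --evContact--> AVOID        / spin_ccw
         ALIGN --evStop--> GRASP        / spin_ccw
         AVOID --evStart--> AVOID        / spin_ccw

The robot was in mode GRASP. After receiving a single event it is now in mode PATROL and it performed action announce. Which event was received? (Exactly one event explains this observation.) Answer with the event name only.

try evDone: (GRASP, evDone) → (AVOID, arm_retract)
try evStop: (GRASP, evStop) → (PATROL, announce)  ← matches
try evError: (GRASP, evError) → (CHARGE, motors_on)
try evContact: (GRASP, evContact) → (ALIGN, motors_off)
try evStart: (GRASP, evStart) → (PATROL, motors_off)

evStop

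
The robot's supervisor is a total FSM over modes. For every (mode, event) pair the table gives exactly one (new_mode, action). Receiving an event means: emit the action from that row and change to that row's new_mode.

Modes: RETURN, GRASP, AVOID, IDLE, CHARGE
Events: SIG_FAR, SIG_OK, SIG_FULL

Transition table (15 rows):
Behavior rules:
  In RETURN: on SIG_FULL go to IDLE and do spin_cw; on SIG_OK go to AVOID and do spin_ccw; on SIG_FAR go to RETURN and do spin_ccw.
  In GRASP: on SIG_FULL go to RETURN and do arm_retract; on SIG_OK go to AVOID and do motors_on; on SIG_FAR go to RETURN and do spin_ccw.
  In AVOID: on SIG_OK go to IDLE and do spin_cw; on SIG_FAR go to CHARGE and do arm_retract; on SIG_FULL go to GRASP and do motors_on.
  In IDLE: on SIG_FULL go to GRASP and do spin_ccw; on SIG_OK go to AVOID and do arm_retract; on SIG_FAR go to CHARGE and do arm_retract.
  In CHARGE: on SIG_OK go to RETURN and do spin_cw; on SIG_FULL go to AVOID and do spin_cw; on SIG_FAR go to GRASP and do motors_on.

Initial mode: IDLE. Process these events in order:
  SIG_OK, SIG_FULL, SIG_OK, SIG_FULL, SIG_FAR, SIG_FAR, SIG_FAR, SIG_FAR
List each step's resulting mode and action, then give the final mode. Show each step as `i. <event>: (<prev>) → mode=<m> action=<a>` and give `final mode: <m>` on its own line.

final mode: RETURN

1. SIG_OK: (IDLE) → mode=AVOID action=arm_retract
2. SIG_FULL: (AVOID) → mode=GRASP action=motors_on
3. SIG_OK: (GRASP) → mode=AVOID action=motors_on
4. SIG_FULL: (AVOID) → mode=GRASP action=motors_on
5. SIG_FAR: (GRASP) → mode=RETURN action=spin_ccw
6. SIG_FAR: (RETURN) → mode=RETURN action=spin_ccw
7. SIG_FAR: (RETURN) → mode=RETURN action=spin_ccw
8. SIG_FAR: (RETURN) → mode=RETURN action=spin_ccw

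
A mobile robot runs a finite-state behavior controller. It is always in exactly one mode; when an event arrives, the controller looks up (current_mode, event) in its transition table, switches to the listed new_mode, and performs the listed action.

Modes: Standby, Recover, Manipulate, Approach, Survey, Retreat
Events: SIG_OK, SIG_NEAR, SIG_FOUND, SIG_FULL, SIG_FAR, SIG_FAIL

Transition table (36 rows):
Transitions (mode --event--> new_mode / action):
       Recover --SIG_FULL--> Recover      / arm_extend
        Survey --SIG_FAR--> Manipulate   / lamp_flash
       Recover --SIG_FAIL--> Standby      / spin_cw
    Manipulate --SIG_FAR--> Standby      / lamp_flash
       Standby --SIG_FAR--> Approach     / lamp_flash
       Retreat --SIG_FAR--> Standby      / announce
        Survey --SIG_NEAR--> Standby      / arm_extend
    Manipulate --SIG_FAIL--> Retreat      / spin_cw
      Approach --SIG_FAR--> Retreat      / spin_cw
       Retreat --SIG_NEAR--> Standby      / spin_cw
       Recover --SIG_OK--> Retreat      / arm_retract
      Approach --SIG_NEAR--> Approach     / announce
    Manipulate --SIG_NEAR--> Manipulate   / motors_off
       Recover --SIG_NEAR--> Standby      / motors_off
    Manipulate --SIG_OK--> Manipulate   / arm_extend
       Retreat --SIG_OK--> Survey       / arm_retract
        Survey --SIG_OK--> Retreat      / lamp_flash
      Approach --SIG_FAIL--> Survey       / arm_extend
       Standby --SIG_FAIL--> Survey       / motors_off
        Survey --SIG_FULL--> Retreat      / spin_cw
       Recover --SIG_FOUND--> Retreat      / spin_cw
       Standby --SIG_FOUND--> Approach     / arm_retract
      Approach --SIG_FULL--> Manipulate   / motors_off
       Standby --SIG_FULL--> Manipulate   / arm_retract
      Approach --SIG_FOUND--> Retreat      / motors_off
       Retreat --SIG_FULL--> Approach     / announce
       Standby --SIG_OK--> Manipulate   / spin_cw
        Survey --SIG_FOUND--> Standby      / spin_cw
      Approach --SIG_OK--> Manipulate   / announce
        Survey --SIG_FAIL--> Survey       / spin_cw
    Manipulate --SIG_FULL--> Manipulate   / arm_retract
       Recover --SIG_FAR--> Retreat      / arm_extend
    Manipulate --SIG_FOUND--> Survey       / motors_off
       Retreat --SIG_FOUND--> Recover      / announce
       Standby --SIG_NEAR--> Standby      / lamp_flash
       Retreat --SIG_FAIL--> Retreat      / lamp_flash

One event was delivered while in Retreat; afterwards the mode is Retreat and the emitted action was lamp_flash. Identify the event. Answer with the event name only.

SIG_FAIL

try SIG_OK: (Retreat, SIG_OK) → (Survey, arm_retract)
try SIG_NEAR: (Retreat, SIG_NEAR) → (Standby, spin_cw)
try SIG_FOUND: (Retreat, SIG_FOUND) → (Recover, announce)
try SIG_FULL: (Retreat, SIG_FULL) → (Approach, announce)
try SIG_FAR: (Retreat, SIG_FAR) → (Standby, announce)
try SIG_FAIL: (Retreat, SIG_FAIL) → (Retreat, lamp_flash)  ← matches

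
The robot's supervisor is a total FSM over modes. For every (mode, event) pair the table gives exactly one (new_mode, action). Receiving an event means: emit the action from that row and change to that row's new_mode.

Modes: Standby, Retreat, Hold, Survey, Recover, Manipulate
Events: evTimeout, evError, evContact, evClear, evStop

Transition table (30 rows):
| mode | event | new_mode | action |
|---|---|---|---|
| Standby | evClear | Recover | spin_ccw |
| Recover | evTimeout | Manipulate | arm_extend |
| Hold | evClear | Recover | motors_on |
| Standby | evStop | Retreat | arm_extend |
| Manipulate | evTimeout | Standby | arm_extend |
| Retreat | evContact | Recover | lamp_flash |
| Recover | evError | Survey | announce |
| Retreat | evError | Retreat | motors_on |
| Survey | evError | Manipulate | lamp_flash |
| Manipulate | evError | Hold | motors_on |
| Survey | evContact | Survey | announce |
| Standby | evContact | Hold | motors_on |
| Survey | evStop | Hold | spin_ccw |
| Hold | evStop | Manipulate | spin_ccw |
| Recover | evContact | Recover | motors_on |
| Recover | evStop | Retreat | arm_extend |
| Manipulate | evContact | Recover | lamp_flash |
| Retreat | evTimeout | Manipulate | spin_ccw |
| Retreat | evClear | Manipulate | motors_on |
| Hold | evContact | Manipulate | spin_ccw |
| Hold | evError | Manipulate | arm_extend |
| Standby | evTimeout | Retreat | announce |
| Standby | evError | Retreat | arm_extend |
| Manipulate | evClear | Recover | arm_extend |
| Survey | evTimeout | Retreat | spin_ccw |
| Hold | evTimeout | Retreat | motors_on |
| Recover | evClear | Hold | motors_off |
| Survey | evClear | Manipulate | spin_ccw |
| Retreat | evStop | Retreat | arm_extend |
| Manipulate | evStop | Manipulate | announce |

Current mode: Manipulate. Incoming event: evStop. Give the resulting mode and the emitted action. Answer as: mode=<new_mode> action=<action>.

current mode = Manipulate; filter table to that mode:
  (Manipulate, evTimeout) → (Standby, arm_extend)
  (Manipulate, evError) → (Hold, motors_on)
  (Manipulate, evContact) → (Recover, lamp_flash)
  (Manipulate, evClear) → (Recover, arm_extend)
  (Manipulate, evStop) → (Manipulate, announce)  ← event matches
event = evStop selects (Manipulate, announce)

mode=Manipulate action=announce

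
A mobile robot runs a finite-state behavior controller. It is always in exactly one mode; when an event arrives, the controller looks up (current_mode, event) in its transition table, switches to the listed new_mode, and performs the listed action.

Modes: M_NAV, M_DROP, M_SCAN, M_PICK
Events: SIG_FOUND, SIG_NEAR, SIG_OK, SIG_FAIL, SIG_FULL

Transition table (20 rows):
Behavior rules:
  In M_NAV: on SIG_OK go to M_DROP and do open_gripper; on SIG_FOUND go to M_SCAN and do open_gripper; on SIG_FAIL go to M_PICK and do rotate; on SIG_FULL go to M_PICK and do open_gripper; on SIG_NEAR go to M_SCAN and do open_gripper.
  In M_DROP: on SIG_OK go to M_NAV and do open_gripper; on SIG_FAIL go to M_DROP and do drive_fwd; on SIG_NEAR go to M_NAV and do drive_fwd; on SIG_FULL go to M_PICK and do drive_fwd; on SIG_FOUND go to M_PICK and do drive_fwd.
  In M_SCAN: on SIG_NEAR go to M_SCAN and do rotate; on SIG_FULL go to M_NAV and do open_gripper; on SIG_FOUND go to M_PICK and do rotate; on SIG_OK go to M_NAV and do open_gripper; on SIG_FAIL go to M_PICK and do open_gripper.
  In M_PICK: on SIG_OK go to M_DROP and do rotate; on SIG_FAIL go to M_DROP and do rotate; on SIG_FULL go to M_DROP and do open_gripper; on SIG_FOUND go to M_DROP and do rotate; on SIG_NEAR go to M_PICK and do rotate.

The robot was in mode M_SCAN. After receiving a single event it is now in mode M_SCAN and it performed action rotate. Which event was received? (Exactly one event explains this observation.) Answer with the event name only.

SIG_NEAR

try SIG_FOUND: (M_SCAN, SIG_FOUND) → (M_PICK, rotate)
try SIG_NEAR: (M_SCAN, SIG_NEAR) → (M_SCAN, rotate)  ← matches
try SIG_OK: (M_SCAN, SIG_OK) → (M_NAV, open_gripper)
try SIG_FAIL: (M_SCAN, SIG_FAIL) → (M_PICK, open_gripper)
try SIG_FULL: (M_SCAN, SIG_FULL) → (M_NAV, open_gripper)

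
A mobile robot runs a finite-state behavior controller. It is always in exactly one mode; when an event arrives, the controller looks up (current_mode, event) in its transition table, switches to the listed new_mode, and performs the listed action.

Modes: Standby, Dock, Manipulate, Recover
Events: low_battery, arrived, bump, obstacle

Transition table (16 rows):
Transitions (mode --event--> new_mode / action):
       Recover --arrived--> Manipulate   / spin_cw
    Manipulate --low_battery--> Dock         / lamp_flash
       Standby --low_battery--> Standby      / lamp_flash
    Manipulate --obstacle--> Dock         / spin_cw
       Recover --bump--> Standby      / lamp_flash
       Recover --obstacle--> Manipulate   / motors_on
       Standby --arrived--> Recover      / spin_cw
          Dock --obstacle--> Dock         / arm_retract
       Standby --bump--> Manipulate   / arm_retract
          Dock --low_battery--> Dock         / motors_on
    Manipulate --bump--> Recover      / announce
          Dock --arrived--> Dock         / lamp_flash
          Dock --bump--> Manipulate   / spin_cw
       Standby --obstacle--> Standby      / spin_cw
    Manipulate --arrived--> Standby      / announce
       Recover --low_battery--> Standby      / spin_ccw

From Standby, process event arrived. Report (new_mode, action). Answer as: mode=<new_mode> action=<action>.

mode=Recover action=spin_cw

current mode = Standby; filter table to that mode:
  (Standby, low_battery) → (Standby, lamp_flash)
  (Standby, arrived) → (Recover, spin_cw)  ← event matches
  (Standby, bump) → (Manipulate, arm_retract)
  (Standby, obstacle) → (Standby, spin_cw)
event = arrived selects (Recover, spin_cw)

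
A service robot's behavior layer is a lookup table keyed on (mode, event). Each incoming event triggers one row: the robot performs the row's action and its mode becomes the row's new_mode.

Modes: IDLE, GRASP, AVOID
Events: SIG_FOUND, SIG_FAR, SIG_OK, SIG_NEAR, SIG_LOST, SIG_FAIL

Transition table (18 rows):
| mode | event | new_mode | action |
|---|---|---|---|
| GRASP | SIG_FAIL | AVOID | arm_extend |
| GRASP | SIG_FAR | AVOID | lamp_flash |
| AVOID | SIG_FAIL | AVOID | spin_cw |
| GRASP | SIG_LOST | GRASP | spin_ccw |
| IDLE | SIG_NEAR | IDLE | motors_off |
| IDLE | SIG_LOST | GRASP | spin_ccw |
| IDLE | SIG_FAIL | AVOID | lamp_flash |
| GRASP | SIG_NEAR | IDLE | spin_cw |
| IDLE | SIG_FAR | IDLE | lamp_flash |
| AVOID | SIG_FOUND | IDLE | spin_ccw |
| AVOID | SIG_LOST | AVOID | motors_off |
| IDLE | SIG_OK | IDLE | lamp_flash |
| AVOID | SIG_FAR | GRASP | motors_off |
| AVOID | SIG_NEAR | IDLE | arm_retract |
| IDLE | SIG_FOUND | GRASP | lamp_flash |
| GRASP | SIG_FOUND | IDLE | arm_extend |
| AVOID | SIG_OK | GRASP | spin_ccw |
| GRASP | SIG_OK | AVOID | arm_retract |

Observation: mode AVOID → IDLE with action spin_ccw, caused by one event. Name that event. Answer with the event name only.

try SIG_FOUND: (AVOID, SIG_FOUND) → (IDLE, spin_ccw)  ← matches
try SIG_FAR: (AVOID, SIG_FAR) → (GRASP, motors_off)
try SIG_OK: (AVOID, SIG_OK) → (GRASP, spin_ccw)
try SIG_NEAR: (AVOID, SIG_NEAR) → (IDLE, arm_retract)
try SIG_LOST: (AVOID, SIG_LOST) → (AVOID, motors_off)
try SIG_FAIL: (AVOID, SIG_FAIL) → (AVOID, spin_cw)

SIG_FOUND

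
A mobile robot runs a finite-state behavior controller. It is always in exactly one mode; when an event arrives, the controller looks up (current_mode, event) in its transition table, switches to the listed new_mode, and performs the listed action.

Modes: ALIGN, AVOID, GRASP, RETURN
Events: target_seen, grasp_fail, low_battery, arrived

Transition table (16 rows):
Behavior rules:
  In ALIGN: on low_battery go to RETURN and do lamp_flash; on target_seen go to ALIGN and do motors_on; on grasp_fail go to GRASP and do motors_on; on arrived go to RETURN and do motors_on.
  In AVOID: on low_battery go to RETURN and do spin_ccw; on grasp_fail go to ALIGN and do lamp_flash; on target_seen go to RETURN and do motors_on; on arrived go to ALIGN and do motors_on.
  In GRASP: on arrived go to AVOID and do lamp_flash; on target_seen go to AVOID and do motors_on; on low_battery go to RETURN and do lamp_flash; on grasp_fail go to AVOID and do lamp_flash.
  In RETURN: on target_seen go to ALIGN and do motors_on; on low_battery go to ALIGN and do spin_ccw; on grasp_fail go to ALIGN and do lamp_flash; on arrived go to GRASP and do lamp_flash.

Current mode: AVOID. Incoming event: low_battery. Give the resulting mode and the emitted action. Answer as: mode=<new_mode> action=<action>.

mode=RETURN action=spin_ccw

current mode = AVOID; filter table to that mode:
  (AVOID, low_battery) → (RETURN, spin_ccw)  ← event matches
  (AVOID, grasp_fail) → (ALIGN, lamp_flash)
  (AVOID, target_seen) → (RETURN, motors_on)
  (AVOID, arrived) → (ALIGN, motors_on)
event = low_battery selects (RETURN, spin_ccw)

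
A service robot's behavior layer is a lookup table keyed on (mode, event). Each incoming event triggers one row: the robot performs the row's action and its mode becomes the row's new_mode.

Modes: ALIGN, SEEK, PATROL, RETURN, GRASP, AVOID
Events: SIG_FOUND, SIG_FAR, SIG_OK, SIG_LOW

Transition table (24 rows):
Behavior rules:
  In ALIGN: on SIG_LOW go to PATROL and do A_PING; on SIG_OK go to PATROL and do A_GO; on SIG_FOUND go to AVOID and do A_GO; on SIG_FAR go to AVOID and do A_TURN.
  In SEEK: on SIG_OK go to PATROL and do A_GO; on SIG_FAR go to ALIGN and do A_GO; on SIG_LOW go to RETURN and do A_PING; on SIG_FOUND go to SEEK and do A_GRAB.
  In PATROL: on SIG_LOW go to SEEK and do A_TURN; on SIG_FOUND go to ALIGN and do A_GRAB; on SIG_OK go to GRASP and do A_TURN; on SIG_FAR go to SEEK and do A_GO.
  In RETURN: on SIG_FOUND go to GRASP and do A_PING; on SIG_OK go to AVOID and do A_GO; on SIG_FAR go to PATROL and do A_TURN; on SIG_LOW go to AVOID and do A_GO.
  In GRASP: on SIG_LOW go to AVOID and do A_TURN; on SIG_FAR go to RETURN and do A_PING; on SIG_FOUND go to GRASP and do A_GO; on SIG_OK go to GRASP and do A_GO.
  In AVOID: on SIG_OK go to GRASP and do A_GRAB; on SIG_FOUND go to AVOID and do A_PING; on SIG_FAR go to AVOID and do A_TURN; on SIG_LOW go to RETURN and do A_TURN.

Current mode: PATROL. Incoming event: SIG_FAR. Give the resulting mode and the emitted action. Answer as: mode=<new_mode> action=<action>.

current mode = PATROL; filter table to that mode:
  (PATROL, SIG_LOW) → (SEEK, A_TURN)
  (PATROL, SIG_FOUND) → (ALIGN, A_GRAB)
  (PATROL, SIG_OK) → (GRASP, A_TURN)
  (PATROL, SIG_FAR) → (SEEK, A_GO)  ← event matches
event = SIG_FAR selects (SEEK, A_GO)

mode=SEEK action=A_GO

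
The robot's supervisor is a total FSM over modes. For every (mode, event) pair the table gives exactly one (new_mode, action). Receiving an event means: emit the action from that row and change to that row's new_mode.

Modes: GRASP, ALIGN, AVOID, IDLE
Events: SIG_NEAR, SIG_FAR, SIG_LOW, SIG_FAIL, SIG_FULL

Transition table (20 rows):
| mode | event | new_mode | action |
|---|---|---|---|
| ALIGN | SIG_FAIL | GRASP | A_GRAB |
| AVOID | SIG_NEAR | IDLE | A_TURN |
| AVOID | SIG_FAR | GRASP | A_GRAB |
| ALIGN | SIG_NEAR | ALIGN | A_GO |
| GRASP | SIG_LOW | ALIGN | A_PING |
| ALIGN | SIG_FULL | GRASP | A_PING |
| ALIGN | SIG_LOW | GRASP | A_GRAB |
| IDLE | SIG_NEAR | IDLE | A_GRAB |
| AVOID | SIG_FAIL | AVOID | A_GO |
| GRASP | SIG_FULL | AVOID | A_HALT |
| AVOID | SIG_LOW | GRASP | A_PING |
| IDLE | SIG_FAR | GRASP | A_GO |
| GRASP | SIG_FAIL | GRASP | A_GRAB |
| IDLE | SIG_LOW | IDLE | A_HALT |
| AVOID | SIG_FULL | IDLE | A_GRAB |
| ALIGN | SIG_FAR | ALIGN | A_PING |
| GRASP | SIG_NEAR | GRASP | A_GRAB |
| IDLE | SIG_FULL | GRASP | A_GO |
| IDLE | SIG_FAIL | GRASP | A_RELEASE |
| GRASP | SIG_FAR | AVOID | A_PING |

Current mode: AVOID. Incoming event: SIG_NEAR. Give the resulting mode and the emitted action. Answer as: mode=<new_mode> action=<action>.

mode=IDLE action=A_TURN

current mode = AVOID; filter table to that mode:
  (AVOID, SIG_NEAR) → (IDLE, A_TURN)  ← event matches
  (AVOID, SIG_FAR) → (GRASP, A_GRAB)
  (AVOID, SIG_FAIL) → (AVOID, A_GO)
  (AVOID, SIG_LOW) → (GRASP, A_PING)
  (AVOID, SIG_FULL) → (IDLE, A_GRAB)
event = SIG_NEAR selects (IDLE, A_TURN)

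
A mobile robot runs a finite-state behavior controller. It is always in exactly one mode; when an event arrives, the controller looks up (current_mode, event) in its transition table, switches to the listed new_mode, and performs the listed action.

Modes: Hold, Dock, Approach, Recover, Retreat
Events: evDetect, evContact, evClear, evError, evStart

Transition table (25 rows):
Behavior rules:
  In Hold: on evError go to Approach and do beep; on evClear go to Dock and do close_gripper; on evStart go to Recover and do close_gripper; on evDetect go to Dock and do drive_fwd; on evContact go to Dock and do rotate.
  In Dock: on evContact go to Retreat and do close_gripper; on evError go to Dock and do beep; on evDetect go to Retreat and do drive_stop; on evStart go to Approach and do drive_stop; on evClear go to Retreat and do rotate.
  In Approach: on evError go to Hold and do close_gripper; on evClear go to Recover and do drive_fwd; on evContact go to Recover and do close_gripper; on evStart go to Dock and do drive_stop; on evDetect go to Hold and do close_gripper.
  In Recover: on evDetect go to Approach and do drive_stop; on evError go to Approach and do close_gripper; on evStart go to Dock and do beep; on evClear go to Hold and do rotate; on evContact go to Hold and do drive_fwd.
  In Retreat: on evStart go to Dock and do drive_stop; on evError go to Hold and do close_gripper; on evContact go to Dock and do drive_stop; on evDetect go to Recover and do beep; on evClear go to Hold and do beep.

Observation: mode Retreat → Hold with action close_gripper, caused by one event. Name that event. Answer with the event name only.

evError

try evDetect: (Retreat, evDetect) → (Recover, beep)
try evContact: (Retreat, evContact) → (Dock, drive_stop)
try evClear: (Retreat, evClear) → (Hold, beep)
try evError: (Retreat, evError) → (Hold, close_gripper)  ← matches
try evStart: (Retreat, evStart) → (Dock, drive_stop)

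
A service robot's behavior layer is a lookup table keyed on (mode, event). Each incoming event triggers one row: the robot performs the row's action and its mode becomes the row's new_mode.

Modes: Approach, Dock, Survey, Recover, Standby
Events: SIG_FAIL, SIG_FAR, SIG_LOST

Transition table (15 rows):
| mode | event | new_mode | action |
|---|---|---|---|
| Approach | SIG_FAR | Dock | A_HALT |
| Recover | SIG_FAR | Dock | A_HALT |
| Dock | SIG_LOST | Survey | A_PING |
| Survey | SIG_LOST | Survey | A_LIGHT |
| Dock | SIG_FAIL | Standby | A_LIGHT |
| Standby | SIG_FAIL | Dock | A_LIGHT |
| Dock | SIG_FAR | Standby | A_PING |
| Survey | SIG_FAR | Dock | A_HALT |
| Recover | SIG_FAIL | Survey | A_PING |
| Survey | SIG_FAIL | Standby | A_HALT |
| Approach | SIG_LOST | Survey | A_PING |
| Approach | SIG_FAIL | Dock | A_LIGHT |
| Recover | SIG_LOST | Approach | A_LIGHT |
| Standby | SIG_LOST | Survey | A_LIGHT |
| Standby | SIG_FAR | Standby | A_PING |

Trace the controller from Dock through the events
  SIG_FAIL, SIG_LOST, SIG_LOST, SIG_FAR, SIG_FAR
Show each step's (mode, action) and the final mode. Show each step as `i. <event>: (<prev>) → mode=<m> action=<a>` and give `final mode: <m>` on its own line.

final mode: Standby

1. SIG_FAIL: (Dock) → mode=Standby action=A_LIGHT
2. SIG_LOST: (Standby) → mode=Survey action=A_LIGHT
3. SIG_LOST: (Survey) → mode=Survey action=A_LIGHT
4. SIG_FAR: (Survey) → mode=Dock action=A_HALT
5. SIG_FAR: (Dock) → mode=Standby action=A_PING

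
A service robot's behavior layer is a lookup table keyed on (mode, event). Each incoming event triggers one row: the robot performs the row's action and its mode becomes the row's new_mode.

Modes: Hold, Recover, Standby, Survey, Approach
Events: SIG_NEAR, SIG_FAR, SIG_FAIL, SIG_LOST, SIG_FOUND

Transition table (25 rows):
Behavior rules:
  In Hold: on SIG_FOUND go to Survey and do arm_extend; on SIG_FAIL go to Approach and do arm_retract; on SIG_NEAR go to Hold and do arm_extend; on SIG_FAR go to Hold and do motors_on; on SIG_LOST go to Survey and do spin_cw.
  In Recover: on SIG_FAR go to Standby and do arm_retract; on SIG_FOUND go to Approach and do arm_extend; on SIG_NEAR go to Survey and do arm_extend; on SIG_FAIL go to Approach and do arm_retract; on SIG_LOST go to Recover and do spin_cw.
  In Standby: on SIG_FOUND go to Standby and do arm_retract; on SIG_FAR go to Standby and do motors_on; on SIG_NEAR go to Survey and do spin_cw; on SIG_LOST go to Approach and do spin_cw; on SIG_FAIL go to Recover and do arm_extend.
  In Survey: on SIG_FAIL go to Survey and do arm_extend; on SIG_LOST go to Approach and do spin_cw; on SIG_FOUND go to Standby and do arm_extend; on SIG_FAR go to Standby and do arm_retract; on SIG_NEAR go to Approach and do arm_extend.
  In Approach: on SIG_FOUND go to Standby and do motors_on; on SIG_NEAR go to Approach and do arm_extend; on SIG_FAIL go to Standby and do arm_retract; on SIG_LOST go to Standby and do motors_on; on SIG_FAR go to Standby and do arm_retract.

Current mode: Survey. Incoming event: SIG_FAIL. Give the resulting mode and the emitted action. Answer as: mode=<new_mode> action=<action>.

mode=Survey action=arm_extend

current mode = Survey; filter table to that mode:
  (Survey, SIG_FAIL) → (Survey, arm_extend)  ← event matches
  (Survey, SIG_LOST) → (Approach, spin_cw)
  (Survey, SIG_FOUND) → (Standby, arm_extend)
  (Survey, SIG_FAR) → (Standby, arm_retract)
  (Survey, SIG_NEAR) → (Approach, arm_extend)
event = SIG_FAIL selects (Survey, arm_extend)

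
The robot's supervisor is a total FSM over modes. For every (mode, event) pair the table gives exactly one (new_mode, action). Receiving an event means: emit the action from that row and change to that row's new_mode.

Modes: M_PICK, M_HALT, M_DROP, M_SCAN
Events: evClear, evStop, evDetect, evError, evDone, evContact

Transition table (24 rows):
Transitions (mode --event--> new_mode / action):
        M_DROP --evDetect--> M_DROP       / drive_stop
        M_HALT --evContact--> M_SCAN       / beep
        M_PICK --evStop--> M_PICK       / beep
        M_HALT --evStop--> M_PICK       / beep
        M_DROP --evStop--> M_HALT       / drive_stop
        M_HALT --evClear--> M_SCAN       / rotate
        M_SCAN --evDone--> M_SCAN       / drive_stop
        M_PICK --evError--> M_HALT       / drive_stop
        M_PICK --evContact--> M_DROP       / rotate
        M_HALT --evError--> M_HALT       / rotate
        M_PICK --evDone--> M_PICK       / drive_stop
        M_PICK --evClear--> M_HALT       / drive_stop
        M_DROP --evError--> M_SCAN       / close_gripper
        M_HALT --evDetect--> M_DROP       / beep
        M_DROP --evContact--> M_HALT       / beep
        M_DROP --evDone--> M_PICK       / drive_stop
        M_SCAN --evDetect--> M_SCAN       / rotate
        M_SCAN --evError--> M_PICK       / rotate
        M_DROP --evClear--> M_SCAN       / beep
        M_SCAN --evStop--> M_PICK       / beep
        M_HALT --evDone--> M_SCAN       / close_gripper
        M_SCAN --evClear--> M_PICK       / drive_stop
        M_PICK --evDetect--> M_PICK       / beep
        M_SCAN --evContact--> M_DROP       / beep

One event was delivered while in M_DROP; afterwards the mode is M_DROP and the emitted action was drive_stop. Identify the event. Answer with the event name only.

try evClear: (M_DROP, evClear) → (M_SCAN, beep)
try evStop: (M_DROP, evStop) → (M_HALT, drive_stop)
try evDetect: (M_DROP, evDetect) → (M_DROP, drive_stop)  ← matches
try evError: (M_DROP, evError) → (M_SCAN, close_gripper)
try evDone: (M_DROP, evDone) → (M_PICK, drive_stop)
try evContact: (M_DROP, evContact) → (M_HALT, beep)

evDetect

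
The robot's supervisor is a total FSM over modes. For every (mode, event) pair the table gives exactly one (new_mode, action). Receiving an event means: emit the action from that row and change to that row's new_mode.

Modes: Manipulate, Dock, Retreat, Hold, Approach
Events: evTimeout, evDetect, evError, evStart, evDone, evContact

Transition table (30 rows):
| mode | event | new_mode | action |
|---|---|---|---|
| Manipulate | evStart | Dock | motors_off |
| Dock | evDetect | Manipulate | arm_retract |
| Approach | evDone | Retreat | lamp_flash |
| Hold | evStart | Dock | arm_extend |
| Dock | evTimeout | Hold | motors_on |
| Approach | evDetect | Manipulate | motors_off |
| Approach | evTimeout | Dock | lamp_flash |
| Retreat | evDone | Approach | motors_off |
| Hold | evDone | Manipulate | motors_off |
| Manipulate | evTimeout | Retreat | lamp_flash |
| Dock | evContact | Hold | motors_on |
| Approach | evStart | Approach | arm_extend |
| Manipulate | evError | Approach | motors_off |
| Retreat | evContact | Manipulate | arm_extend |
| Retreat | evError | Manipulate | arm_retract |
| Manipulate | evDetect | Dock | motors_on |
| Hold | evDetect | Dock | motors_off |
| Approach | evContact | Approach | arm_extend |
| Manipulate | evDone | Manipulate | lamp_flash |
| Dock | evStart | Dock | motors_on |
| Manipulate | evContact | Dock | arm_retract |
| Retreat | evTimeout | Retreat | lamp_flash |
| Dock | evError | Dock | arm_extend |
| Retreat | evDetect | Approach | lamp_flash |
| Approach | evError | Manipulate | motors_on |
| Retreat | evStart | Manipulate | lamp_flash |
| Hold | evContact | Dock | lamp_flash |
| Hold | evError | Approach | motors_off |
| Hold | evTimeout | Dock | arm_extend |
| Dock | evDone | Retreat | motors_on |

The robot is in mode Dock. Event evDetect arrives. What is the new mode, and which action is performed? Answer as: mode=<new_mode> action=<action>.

mode=Manipulate action=arm_retract

current mode = Dock; filter table to that mode:
  (Dock, evDetect) → (Manipulate, arm_retract)  ← event matches
  (Dock, evTimeout) → (Hold, motors_on)
  (Dock, evContact) → (Hold, motors_on)
  (Dock, evStart) → (Dock, motors_on)
  (Dock, evError) → (Dock, arm_extend)
  (Dock, evDone) → (Retreat, motors_on)
event = evDetect selects (Manipulate, arm_retract)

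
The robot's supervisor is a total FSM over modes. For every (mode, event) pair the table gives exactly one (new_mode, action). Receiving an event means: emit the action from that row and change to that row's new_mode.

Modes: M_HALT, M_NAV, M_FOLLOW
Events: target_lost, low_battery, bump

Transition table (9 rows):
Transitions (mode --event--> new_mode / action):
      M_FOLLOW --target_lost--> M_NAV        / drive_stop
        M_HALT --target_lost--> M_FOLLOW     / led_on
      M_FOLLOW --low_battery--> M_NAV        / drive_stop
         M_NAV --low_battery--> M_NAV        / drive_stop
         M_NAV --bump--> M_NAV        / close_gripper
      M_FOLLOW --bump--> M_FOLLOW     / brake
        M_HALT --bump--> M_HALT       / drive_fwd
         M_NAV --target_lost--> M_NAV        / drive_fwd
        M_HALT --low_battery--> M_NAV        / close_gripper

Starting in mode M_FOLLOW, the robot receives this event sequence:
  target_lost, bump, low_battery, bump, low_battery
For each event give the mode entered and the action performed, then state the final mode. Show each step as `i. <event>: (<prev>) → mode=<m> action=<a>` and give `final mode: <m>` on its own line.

final mode: M_NAV

1. target_lost: (M_FOLLOW) → mode=M_NAV action=drive_stop
2. bump: (M_NAV) → mode=M_NAV action=close_gripper
3. low_battery: (M_NAV) → mode=M_NAV action=drive_stop
4. bump: (M_NAV) → mode=M_NAV action=close_gripper
5. low_battery: (M_NAV) → mode=M_NAV action=drive_stop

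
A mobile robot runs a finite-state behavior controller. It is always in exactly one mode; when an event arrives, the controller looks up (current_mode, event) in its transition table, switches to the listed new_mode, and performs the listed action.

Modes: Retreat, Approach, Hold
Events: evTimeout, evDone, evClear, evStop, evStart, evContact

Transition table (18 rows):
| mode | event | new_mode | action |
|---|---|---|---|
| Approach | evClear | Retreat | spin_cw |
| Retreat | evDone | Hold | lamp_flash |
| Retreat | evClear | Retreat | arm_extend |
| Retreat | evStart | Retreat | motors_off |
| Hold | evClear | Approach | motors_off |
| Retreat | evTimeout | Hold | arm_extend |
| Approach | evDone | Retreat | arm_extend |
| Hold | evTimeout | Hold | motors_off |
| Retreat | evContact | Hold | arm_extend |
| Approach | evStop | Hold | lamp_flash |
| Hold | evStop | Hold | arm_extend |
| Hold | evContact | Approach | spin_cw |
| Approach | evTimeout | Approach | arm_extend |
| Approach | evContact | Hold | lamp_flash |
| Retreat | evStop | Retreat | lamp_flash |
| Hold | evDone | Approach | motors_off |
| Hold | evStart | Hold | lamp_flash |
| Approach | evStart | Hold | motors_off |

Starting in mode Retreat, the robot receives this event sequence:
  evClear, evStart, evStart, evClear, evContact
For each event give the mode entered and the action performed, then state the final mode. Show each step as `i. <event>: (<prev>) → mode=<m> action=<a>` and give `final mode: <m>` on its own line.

final mode: Hold

1. evClear: (Retreat) → mode=Retreat action=arm_extend
2. evStart: (Retreat) → mode=Retreat action=motors_off
3. evStart: (Retreat) → mode=Retreat action=motors_off
4. evClear: (Retreat) → mode=Retreat action=arm_extend
5. evContact: (Retreat) → mode=Hold action=arm_extend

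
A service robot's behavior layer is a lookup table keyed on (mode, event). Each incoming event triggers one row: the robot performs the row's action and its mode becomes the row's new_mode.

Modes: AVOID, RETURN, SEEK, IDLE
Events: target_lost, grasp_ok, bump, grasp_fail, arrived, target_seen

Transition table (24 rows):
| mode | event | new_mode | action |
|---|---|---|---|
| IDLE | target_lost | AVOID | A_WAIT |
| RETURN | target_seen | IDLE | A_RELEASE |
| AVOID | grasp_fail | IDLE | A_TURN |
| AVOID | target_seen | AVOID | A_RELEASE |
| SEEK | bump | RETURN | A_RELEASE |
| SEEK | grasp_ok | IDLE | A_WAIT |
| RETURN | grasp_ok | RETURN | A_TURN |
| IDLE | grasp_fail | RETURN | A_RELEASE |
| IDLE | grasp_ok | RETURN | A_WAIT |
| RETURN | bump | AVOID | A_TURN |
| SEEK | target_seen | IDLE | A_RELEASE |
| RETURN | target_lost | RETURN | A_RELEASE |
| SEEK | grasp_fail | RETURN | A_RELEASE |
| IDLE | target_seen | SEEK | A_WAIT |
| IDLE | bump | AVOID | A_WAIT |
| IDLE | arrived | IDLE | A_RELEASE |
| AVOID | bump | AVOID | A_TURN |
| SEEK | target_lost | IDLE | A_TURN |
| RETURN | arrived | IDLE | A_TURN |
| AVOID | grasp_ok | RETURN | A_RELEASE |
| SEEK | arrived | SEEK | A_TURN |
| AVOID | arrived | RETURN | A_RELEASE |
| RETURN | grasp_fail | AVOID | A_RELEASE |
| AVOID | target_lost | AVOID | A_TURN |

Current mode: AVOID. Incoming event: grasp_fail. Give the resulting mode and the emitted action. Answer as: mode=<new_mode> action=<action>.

current mode = AVOID; filter table to that mode:
  (AVOID, grasp_fail) → (IDLE, A_TURN)  ← event matches
  (AVOID, target_seen) → (AVOID, A_RELEASE)
  (AVOID, bump) → (AVOID, A_TURN)
  (AVOID, grasp_ok) → (RETURN, A_RELEASE)
  (AVOID, arrived) → (RETURN, A_RELEASE)
  (AVOID, target_lost) → (AVOID, A_TURN)
event = grasp_fail selects (IDLE, A_TURN)

mode=IDLE action=A_TURN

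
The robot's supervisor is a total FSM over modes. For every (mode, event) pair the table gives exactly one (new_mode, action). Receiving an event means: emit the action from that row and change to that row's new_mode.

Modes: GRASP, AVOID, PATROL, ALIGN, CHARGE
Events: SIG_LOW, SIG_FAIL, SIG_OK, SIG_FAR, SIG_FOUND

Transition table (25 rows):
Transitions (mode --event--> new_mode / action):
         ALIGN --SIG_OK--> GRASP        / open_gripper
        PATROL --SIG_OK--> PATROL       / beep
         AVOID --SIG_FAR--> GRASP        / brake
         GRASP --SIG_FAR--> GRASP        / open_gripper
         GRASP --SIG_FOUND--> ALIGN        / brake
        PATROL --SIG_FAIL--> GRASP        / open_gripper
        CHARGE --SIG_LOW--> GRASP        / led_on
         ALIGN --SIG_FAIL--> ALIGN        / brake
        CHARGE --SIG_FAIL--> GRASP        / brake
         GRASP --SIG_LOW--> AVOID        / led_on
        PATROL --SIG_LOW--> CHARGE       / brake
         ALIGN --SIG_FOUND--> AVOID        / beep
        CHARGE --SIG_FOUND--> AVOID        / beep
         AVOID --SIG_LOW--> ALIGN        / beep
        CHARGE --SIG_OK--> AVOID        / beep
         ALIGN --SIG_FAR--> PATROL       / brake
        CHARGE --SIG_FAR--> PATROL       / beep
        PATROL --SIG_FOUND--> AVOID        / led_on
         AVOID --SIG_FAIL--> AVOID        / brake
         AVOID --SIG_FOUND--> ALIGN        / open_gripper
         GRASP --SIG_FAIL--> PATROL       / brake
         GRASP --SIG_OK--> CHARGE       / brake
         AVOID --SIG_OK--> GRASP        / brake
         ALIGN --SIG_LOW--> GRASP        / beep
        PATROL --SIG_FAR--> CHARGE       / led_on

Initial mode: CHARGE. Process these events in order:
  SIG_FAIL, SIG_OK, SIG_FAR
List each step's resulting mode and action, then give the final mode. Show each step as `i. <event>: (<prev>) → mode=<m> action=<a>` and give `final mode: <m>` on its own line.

1. SIG_FAIL: (CHARGE) → mode=GRASP action=brake
2. SIG_OK: (GRASP) → mode=CHARGE action=brake
3. SIG_FAR: (CHARGE) → mode=PATROL action=beep

final mode: PATROL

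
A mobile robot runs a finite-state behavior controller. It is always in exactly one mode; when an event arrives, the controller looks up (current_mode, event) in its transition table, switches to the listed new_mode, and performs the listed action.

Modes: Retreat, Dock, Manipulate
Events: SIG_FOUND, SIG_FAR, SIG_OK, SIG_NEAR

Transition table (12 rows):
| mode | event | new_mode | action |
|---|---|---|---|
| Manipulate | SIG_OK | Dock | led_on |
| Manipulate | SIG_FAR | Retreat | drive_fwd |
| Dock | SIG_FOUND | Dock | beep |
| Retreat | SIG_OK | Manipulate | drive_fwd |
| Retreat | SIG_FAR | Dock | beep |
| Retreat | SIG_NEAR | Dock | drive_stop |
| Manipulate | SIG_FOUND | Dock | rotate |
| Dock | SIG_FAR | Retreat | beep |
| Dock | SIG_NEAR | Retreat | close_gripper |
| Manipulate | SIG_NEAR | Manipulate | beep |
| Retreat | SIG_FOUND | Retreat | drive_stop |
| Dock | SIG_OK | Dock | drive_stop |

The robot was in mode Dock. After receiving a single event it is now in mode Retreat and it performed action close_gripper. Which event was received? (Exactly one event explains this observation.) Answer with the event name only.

SIG_NEAR

try SIG_FOUND: (Dock, SIG_FOUND) → (Dock, beep)
try SIG_FAR: (Dock, SIG_FAR) → (Retreat, beep)
try SIG_OK: (Dock, SIG_OK) → (Dock, drive_stop)
try SIG_NEAR: (Dock, SIG_NEAR) → (Retreat, close_gripper)  ← matches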